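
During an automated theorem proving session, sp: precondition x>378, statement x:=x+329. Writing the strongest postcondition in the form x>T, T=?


Formula: sp(P, x:=E) = exists old_x. (x = E[old_x/x]) AND P[old_x/x] (old_x is the value of x before the assignment; eliminate old_x by solving x = E[old_x/x] for old_x)
Step 1: Precondition P: x>378, i.e. old_x > 378
Step 2: Assignment gives x = old_x + 329, so old_x = x - 329
Step 3: Substitute into P: x - 329 > 378
Step 4: Simplify: x > 378+329 = 707

707


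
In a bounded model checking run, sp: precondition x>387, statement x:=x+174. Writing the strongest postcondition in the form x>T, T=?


Formula: sp(P, x:=E) = exists old_x. (x = E[old_x/x]) AND P[old_x/x] (old_x is the value of x before the assignment; eliminate old_x by solving x = E[old_x/x] for old_x)
Step 1: Precondition P: x>387, i.e. old_x > 387
Step 2: Assignment gives x = old_x + 174, so old_x = x - 174
Step 3: Substitute into P: x - 174 > 387
Step 4: Simplify: x > 387+174 = 561

561


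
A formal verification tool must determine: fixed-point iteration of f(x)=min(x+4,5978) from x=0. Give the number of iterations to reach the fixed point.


Step 1: x=0, cap=5978, increment=4
Step 2: x grows by 4 each step until capped at 5978; fixed point is x=5978
Step 3: iterations = ceil(5978/4) = 1495

1495


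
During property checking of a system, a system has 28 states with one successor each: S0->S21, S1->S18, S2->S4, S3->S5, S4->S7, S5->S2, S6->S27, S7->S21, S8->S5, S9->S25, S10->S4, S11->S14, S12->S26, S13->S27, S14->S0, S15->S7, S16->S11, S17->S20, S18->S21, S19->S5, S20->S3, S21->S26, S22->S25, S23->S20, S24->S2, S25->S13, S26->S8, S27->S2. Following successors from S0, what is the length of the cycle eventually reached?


Trace from S0 until a state repeats:
  S0 -> S21 -> S26 -> S8 -> S5 -> S2 -> S4 -> S7 -> S21
S21 first seen at step 1, revisited at step 8.
Cycle length = 8 - 1 = 7

7


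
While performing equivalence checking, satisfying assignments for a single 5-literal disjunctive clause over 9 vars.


Step 1: Total=2^9=512
Step 2: Unsat when all 5 false: 2^4=16
Step 3: Sat=512-16=496

496


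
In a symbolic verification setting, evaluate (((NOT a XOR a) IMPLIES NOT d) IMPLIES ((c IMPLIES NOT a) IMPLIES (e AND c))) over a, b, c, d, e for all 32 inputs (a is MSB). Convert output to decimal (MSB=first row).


Formula: (((NOT a XOR a) IMPLIES NOT d) IMPLIES ((c IMPLIES NOT a) IMPLIES (e AND c))) over a, b, c, d, e (32 rows)
Evaluate each row (bits = a,b,c,d,e, MSB first):
  row 0 [00000]: (((NOT 0 XOR 0) IMPLIES NOT 0) IMPLIES ((0 IMPLIES NOT 0) IMPLIES (0 AND 0))) -> 0
  row 1 [00001]: (((NOT 0 XOR 0) IMPLIES NOT 0) IMPLIES ((0 IMPLIES NOT 0) IMPLIES (1 AND 0))) -> 0
  row 2 [00010]: (((NOT 0 XOR 0) IMPLIES NOT 1) IMPLIES ((0 IMPLIES NOT 0) IMPLIES (0 AND 0))) -> 1
  row 3 [00011]: (((NOT 0 XOR 0) IMPLIES NOT 1) IMPLIES ((0 IMPLIES NOT 0) IMPLIES (1 AND 0))) -> 1
  row 4 [00100]: (((NOT 0 XOR 0) IMPLIES NOT 0) IMPLIES ((1 IMPLIES NOT 0) IMPLIES (0 AND 1))) -> 0
  row 5 [00101]: (((NOT 0 XOR 0) IMPLIES NOT 0) IMPLIES ((1 IMPLIES NOT 0) IMPLIES (1 AND 1))) -> 1
  row 6 [00110]: (((NOT 0 XOR 0) IMPLIES NOT 1) IMPLIES ((1 IMPLIES NOT 0) IMPLIES (0 AND 1))) -> 1
  row 7 [00111]: (((NOT 0 XOR 0) IMPLIES NOT 1) IMPLIES ((1 IMPLIES NOT 0) IMPLIES (1 AND 1))) -> 1
  row 8 [01000]: (((NOT 0 XOR 0) IMPLIES NOT 0) IMPLIES ((0 IMPLIES NOT 0) IMPLIES (0 AND 0))) -> 0
  row 9 [01001]: (((NOT 0 XOR 0) IMPLIES NOT 0) IMPLIES ((0 IMPLIES NOT 0) IMPLIES (1 AND 0))) -> 0
  row 10 [01010]: (((NOT 0 XOR 0) IMPLIES NOT 1) IMPLIES ((0 IMPLIES NOT 0) IMPLIES (0 AND 0))) -> 1
  row 11 [01011]: (((NOT 0 XOR 0) IMPLIES NOT 1) IMPLIES ((0 IMPLIES NOT 0) IMPLIES (1 AND 0))) -> 1
  row 12 [01100]: (((NOT 0 XOR 0) IMPLIES NOT 0) IMPLIES ((1 IMPLIES NOT 0) IMPLIES (0 AND 1))) -> 0
  row 13 [01101]: (((NOT 0 XOR 0) IMPLIES NOT 0) IMPLIES ((1 IMPLIES NOT 0) IMPLIES (1 AND 1))) -> 1
  row 14 [01110]: (((NOT 0 XOR 0) IMPLIES NOT 1) IMPLIES ((1 IMPLIES NOT 0) IMPLIES (0 AND 1))) -> 1
  row 15 [01111]: (((NOT 0 XOR 0) IMPLIES NOT 1) IMPLIES ((1 IMPLIES NOT 0) IMPLIES (1 AND 1))) -> 1
  row 16 [10000]: (((NOT 1 XOR 1) IMPLIES NOT 0) IMPLIES ((0 IMPLIES NOT 1) IMPLIES (0 AND 0))) -> 0
  row 17 [10001]: (((NOT 1 XOR 1) IMPLIES NOT 0) IMPLIES ((0 IMPLIES NOT 1) IMPLIES (1 AND 0))) -> 0
  row 18 [10010]: (((NOT 1 XOR 1) IMPLIES NOT 1) IMPLIES ((0 IMPLIES NOT 1) IMPLIES (0 AND 0))) -> 1
  row 19 [10011]: (((NOT 1 XOR 1) IMPLIES NOT 1) IMPLIES ((0 IMPLIES NOT 1) IMPLIES (1 AND 0))) -> 1
  row 20 [10100]: (((NOT 1 XOR 1) IMPLIES NOT 0) IMPLIES ((1 IMPLIES NOT 1) IMPLIES (0 AND 1))) -> 1
  row 21 [10101]: (((NOT 1 XOR 1) IMPLIES NOT 0) IMPLIES ((1 IMPLIES NOT 1) IMPLIES (1 AND 1))) -> 1
  row 22 [10110]: (((NOT 1 XOR 1) IMPLIES NOT 1) IMPLIES ((1 IMPLIES NOT 1) IMPLIES (0 AND 1))) -> 1
  row 23 [10111]: (((NOT 1 XOR 1) IMPLIES NOT 1) IMPLIES ((1 IMPLIES NOT 1) IMPLIES (1 AND 1))) -> 1
  row 24 [11000]: (((NOT 1 XOR 1) IMPLIES NOT 0) IMPLIES ((0 IMPLIES NOT 1) IMPLIES (0 AND 0))) -> 0
  row 25 [11001]: (((NOT 1 XOR 1) IMPLIES NOT 0) IMPLIES ((0 IMPLIES NOT 1) IMPLIES (1 AND 0))) -> 0
  row 26 [11010]: (((NOT 1 XOR 1) IMPLIES NOT 1) IMPLIES ((0 IMPLIES NOT 1) IMPLIES (0 AND 0))) -> 1
  row 27 [11011]: (((NOT 1 XOR 1) IMPLIES NOT 1) IMPLIES ((0 IMPLIES NOT 1) IMPLIES (1 AND 0))) -> 1
  row 28 [11100]: (((NOT 1 XOR 1) IMPLIES NOT 0) IMPLIES ((1 IMPLIES NOT 1) IMPLIES (0 AND 1))) -> 1
  row 29 [11101]: (((NOT 1 XOR 1) IMPLIES NOT 0) IMPLIES ((1 IMPLIES NOT 1) IMPLIES (1 AND 1))) -> 1
  row 30 [11110]: (((NOT 1 XOR 1) IMPLIES NOT 1) IMPLIES ((1 IMPLIES NOT 1) IMPLIES (0 AND 1))) -> 1
  row 31 [11111]: (((NOT 1 XOR 1) IMPLIES NOT 1) IMPLIES ((1 IMPLIES NOT 1) IMPLIES (1 AND 1))) -> 1
Full result column, 4 rows per line (a,b,c fixed per line; d,e runs 00..11 left to right):
  rows 0-3 [a,b,c=000]: 0011  = hex 3
  rows 4-7 [a,b,c=001]: 0111  = hex 7
  rows 8-11 [a,b,c=010]: 0011  = hex 3
  rows 12-15 [a,b,c=011]: 0111  = hex 7
  rows 16-19 [a,b,c=100]: 0011  = hex 3
  rows 20-23 [a,b,c=101]: 1111  = hex F
  rows 24-27 [a,b,c=110]: 0011  = hex 3
  rows 28-31 [a,b,c=111]: 1111  = hex F
Output column (row 0 .. row 31) = 00110111001101110011111100111111
Output column grouped in 4s = 0011 0111 0011 0111 0011 1111 0011 1111 = 0x37373F3F
Convert to decimal digit by digit (value = value*16 + digit):
  3 -> 3
  3*16 + 7 = 55
  55*16 + 3 = 883
  883*16 + 7 = 14135
  14135*16 + 3 = 226163
  226163*16 + 15 (F) = 3618623
  3618623*16 + 3 = 57897971
  57897971*16 + 15 (F) = 926367551
Decimal = 926367551

926367551


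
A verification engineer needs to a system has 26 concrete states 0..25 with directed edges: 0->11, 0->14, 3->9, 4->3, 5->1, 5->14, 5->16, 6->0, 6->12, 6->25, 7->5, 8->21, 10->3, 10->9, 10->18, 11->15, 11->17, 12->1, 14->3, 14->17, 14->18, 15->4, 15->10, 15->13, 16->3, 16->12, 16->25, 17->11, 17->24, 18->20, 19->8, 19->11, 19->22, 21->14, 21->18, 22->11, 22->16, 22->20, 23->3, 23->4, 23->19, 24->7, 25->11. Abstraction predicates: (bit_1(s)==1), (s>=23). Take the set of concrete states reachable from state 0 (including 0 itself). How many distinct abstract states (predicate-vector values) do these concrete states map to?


BFS from 0:
Concrete reachable: {0, 1, 3, 4, 5, 7, 9, 10, 11, 12, 13, 14, 15, 16, 17, 18, 20, 24, 25}
Abstract via predicates (bit_1(s)==1), (s>=23):
  (0,0) <- {0, 1, 4, 5, 9, 12, 13, 16, 17, 20}
  (0,1) <- {24, 25}
  (1,0) <- {3, 7, 10, 11, 14, 15, 18}
Distinct abstract states = 3

3


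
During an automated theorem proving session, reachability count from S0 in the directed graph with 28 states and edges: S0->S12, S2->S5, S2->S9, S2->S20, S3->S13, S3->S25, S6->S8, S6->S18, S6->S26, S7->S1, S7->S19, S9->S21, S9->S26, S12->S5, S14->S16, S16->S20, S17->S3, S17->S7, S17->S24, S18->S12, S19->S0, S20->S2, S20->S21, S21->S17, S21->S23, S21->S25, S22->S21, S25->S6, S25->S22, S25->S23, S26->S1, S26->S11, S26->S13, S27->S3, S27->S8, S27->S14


BFS from S0:
  layer 0: {S0}
  layer 1: {S12}
  layer 2: {S5}
Reachable set: {S0, S5, S12}
Count = 3

3


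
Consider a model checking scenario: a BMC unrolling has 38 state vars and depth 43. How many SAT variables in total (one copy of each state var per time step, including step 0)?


BMC unrolls to depth k, creating one copy of each state var for steps 0..k.
Step count = 43 + 1 = 44 (steps 0 through 43)
Vars per step = 38
Total = 38 * 44 = 1672

1672


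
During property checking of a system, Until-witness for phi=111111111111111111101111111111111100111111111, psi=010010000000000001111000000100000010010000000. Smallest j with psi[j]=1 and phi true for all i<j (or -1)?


(phi U psi) at 0: need smallest j with psi[j]=1 and phi[i]=1 for all i in [0,j).
Scan from step 0:
  step 0: phi=1, psi=0 -> continue
  step 1: psi=1 and phi held for [0,1) -> witness found
Witness step = 1

1


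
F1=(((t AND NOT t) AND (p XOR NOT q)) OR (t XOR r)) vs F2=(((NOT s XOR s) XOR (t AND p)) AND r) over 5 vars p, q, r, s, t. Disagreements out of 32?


F1 = (((t AND NOT t) AND (p XOR NOT q)) OR (t XOR r))
F2 = (((NOT s XOR s) XOR (t AND p)) AND r)
Evaluate both on each of 32 rows (bits = p,q,r,s,t):
  row 0 [00000]: F1=0 F2=0 -> 0
  row 1 [00001]: F1=1 F2=0 (differ) -> 1
  row 2 [00010]: F1=0 F2=0 -> 0
  row 3 [00011]: F1=1 F2=0 (differ) -> 1
  row 4 [00100]: F1=1 F2=1 -> 0
  row 5 [00101]: F1=0 F2=1 (differ) -> 1
  row 6 [00110]: F1=1 F2=1 -> 0
  row 7 [00111]: F1=0 F2=1 (differ) -> 1
  row 8 [01000]: F1=0 F2=0 -> 0
  row 9 [01001]: F1=1 F2=0 (differ) -> 1
  row 10 [01010]: F1=0 F2=0 -> 0
  row 11 [01011]: F1=1 F2=0 (differ) -> 1
  row 12 [01100]: F1=1 F2=1 -> 0
  row 13 [01101]: F1=0 F2=1 (differ) -> 1
  row 14 [01110]: F1=1 F2=1 -> 0
  row 15 [01111]: F1=0 F2=1 (differ) -> 1
  row 16 [10000]: F1=0 F2=0 -> 0
  row 17 [10001]: F1=1 F2=0 (differ) -> 1
  row 18 [10010]: F1=0 F2=0 -> 0
  row 19 [10011]: F1=1 F2=0 (differ) -> 1
  row 20 [10100]: F1=1 F2=1 -> 0
  row 21 [10101]: F1=0 F2=0 -> 0
  row 22 [10110]: F1=1 F2=1 -> 0
  row 23 [10111]: F1=0 F2=0 -> 0
  row 24 [11000]: F1=0 F2=0 -> 0
  row 25 [11001]: F1=1 F2=0 (differ) -> 1
  row 26 [11010]: F1=0 F2=0 -> 0
  row 27 [11011]: F1=1 F2=0 (differ) -> 1
  row 28 [11100]: F1=1 F2=1 -> 0
  row 29 [11101]: F1=0 F2=0 -> 0
  row 30 [11110]: F1=1 F2=1 -> 0
  row 31 [11111]: F1=0 F2=0 -> 0
Full result column, 8 rows per line (p,q fixed per line; r,s,t runs 000..111 left to right):
  rows 0-7 [p,q=00]: 01010101  (ones: 4)
  rows 8-15 [p,q=01]: 01010101  (ones: 4)
  rows 16-23 [p,q=10]: 01010000  (ones: 2)
  rows 24-31 [p,q=11]: 01010000  (ones: 2)
Disagreements = 4+4+2+2 = 12

12


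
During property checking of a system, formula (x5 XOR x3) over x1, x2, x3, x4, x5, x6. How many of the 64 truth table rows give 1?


Formula: (x5 XOR x3) over 6 vars (64 rows)
Evaluate each row (x1, x2, x3, x4, x5, x6 as bits, MSB first):
  row 0 [000000]: (0 XOR 0) -> 0
  row 1 [000001]: (0 XOR 0) -> 0
  row 2 [000010]: (1 XOR 0) -> 1
  row 3 [000011]: (1 XOR 0) -> 1
  row 4 [000100]: (0 XOR 0) -> 0
  (every remaining row is evaluated the same way; all 64 results are listed next)
Full result column, 8 rows per line (x1,x2,x3 fixed per line; x4,x5,x6 runs 000..111 left to right):
  rows 0-7 [x1,x2,x3=000]: 00110011  (ones: 4)
  rows 8-15 [x1,x2,x3=001]: 11001100  (ones: 4)
  rows 16-23 [x1,x2,x3=010]: 00110011  (ones: 4)
  rows 24-31 [x1,x2,x3=011]: 11001100  (ones: 4)
  rows 32-39 [x1,x2,x3=100]: 00110011  (ones: 4)
  rows 40-47 [x1,x2,x3=101]: 11001100  (ones: 4)
  rows 48-55 [x1,x2,x3=110]: 00110011  (ones: 4)
  rows 56-63 [x1,x2,x3=111]: 11001100  (ones: 4)
Count of 1-rows = 4+4+4+4+4+4+4+4 = 32

32


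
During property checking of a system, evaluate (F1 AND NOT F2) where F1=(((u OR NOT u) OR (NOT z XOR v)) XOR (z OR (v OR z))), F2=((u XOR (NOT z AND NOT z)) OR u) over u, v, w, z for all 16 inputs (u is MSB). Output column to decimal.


F1 = (((u OR NOT u) OR (NOT z XOR v)) XOR (z OR (v OR z)))
F2 = ((u XOR (NOT z AND NOT z)) OR u)
Counterexample to F1=>F2 is where F1=1 and F2=0.
Evaluate each row (bits = u,v,w,z, MSB first):
  row 0 [0000]: F1=1 F2=1 -> F1&~F2 -> 0
  row 1 [0001]: F1=0 F2=0 -> F1&~F2 -> 0
  row 2 [0010]: F1=1 F2=1 -> F1&~F2 -> 0
  row 3 [0011]: F1=0 F2=0 -> F1&~F2 -> 0
  row 4 [0100]: F1=0 F2=1 -> F1&~F2 -> 0
  row 5 [0101]: F1=0 F2=0 -> F1&~F2 -> 0
  row 6 [0110]: F1=0 F2=1 -> F1&~F2 -> 0
  row 7 [0111]: F1=0 F2=0 -> F1&~F2 -> 0
  row 8 [1000]: F1=1 F2=1 -> F1&~F2 -> 0
  row 9 [1001]: F1=0 F2=1 -> F1&~F2 -> 0
  row 10 [1010]: F1=1 F2=1 -> F1&~F2 -> 0
  row 11 [1011]: F1=0 F2=1 -> F1&~F2 -> 0
  row 12 [1100]: F1=0 F2=1 -> F1&~F2 -> 0
  row 13 [1101]: F1=0 F2=1 -> F1&~F2 -> 0
  row 14 [1110]: F1=0 F2=1 -> F1&~F2 -> 0
  row 15 [1111]: F1=0 F2=1 -> F1&~F2 -> 0
Full result column, 4 rows per line (u,v fixed per line; w,z runs 00..11 left to right):
  rows 0-3 [u,v=00]: 0000  = hex 0
  rows 4-7 [u,v=01]: 0000  = hex 0
  rows 8-11 [u,v=10]: 0000  = hex 0
  rows 12-15 [u,v=11]: 0000  = hex 0
Counterexample vector (row 0 .. row 15) = 0000000000000000
Output column grouped in 4s = 0000 0000 0000 0000 = 0x0000
Convert to decimal digit by digit (value = value*16 + digit):
  0 -> 0
  0*16 + 0 = 0
  0*16 + 0 = 0
  0*16 + 0 = 0
Decimal = 0

0


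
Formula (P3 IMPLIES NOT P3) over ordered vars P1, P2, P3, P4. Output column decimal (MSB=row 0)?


Formula: (P3 IMPLIES NOT P3) over P1, P2, P3, P4 (16 rows)
Evaluate each row (bits = P1,P2,P3,P4, MSB first):
  row 0 [0000]: (0 IMPLIES NOT 0) -> 1
  row 1 [0001]: (0 IMPLIES NOT 0) -> 1
  row 2 [0010]: (1 IMPLIES NOT 1) -> 0
  row 3 [0011]: (1 IMPLIES NOT 1) -> 0
  row 4 [0100]: (0 IMPLIES NOT 0) -> 1
  row 5 [0101]: (0 IMPLIES NOT 0) -> 1
  row 6 [0110]: (1 IMPLIES NOT 1) -> 0
  row 7 [0111]: (1 IMPLIES NOT 1) -> 0
  row 8 [1000]: (0 IMPLIES NOT 0) -> 1
  row 9 [1001]: (0 IMPLIES NOT 0) -> 1
  row 10 [1010]: (1 IMPLIES NOT 1) -> 0
  row 11 [1011]: (1 IMPLIES NOT 1) -> 0
  row 12 [1100]: (0 IMPLIES NOT 0) -> 1
  row 13 [1101]: (0 IMPLIES NOT 0) -> 1
  row 14 [1110]: (1 IMPLIES NOT 1) -> 0
  row 15 [1111]: (1 IMPLIES NOT 1) -> 0
Full result column, 4 rows per line (P1,P2 fixed per line; P3,P4 runs 00..11 left to right):
  rows 0-3 [P1,P2=00]: 1100  = hex C
  rows 4-7 [P1,P2=01]: 1100  = hex C
  rows 8-11 [P1,P2=10]: 1100  = hex C
  rows 12-15 [P1,P2=11]: 1100  = hex C
Output column (row 0 .. row 15) = 1100110011001100
Output column grouped in 4s = 1100 1100 1100 1100 = 0xCCCC
Convert to decimal digit by digit (value = value*16 + digit):
  C -> 12
  12*16 + 12 (C) = 204
  204*16 + 12 (C) = 3276
  3276*16 + 12 (C) = 52428
Decimal = 52428

52428


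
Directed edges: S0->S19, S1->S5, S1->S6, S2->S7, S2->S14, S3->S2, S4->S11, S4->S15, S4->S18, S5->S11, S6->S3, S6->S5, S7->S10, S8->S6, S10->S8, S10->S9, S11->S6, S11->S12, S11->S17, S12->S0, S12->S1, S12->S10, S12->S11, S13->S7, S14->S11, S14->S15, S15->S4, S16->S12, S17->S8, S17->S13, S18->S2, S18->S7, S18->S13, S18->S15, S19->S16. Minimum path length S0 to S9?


BFS layer-by-layer from S0:
  dist 0: {S0}
  dist 1: {S19}
  dist 2: {S16}
  dist 3: {S12}
  dist 4: {S1, S10, S11}
  dist 5: {S5, S6, S8, S9, S17}
  -> S9 reached at distance 5
Shortest path length = 5

5


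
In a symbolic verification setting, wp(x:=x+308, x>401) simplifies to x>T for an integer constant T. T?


Formula: wp(x:=E, P) = P[E/x] (substitute E for x in postcondition)
Step 1: Postcondition: x>401
Step 2: Substitute x+308 for x: x+308>401
Step 3: Solve for x: x > 401-308 = 93

93


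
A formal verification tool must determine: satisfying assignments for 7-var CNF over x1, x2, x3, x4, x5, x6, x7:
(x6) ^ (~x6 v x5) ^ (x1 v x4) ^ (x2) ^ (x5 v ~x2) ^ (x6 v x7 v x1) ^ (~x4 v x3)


CNF with 7 clauses over 7 vars (128 assignments).
An assignment satisfies CNF iff every clause has >=1 true literal.
Check each row (bits = x1,x2,x3,x4,x5,x6,x7; clause T/F shown):
  row 0 [0000000]: clauses=FTFFTFT -> 0
  row 1 [0000001]: clauses=FTFFTTT -> 0
  row 2 [0000010]: clauses=TFFFTTT -> 0
  row 3 [0000011]: clauses=TFFFTTT -> 0
  row 4 [0000100]: clauses=FTFFTFT -> 0
  (every remaining row is evaluated the same way; all 128 results are listed next)
Full result column, 8 rows per line (x1,x2,x3,x4 fixed per line; x5,x6,x7 runs 000..111 left to right):
  rows 0-7 [x1,x2,x3,x4=0000]: 00000000  (ones: 0)
  rows 8-15 [x1,x2,x3,x4=0001]: 00000000  (ones: 0)
  rows 16-23 [x1,x2,x3,x4=0010]: 00000000  (ones: 0)
  rows 24-31 [x1,x2,x3,x4=0011]: 00000000  (ones: 0)
  rows 32-39 [x1,x2,x3,x4=0100]: 00000000  (ones: 0)
  rows 40-47 [x1,x2,x3,x4=0101]: 00000000  (ones: 0)
  rows 48-55 [x1,x2,x3,x4=0110]: 00000000  (ones: 0)
  rows 56-63 [x1,x2,x3,x4=0111]: 00000011  (ones: 2)
  rows 64-71 [x1,x2,x3,x4=1000]: 00000000  (ones: 0)
  rows 72-79 [x1,x2,x3,x4=1001]: 00000000  (ones: 0)
  rows 80-87 [x1,x2,x3,x4=1010]: 00000000  (ones: 0)
  rows 88-95 [x1,x2,x3,x4=1011]: 00000000  (ones: 0)
  rows 96-103 [x1,x2,x3,x4=1100]: 00000011  (ones: 2)
  rows 104-111 [x1,x2,x3,x4=1101]: 00000000  (ones: 0)
  rows 112-119 [x1,x2,x3,x4=1110]: 00000011  (ones: 2)
  rows 120-127 [x1,x2,x3,x4=1111]: 00000011  (ones: 2)
Satisfying assignments = 0+0+0+0+0+0+0+2+0+0+0+0+2+0+2+2 = 8

8


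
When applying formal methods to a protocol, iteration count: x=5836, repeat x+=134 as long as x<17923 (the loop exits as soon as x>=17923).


Step 1: x goes from 5836 toward 17923 by 134; the body runs while x<17923, so iterations = ceil((bound-start)/step)
Step 2: Distance=12087
Step 3: ceil(12087/134)=91

91


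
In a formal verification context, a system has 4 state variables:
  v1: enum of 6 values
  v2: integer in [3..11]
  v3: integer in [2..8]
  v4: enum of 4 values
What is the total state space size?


State space = product of domain sizes of all variables.
Domain sizes:
  v1 (enum of 6 values): 6
  v2 (integer in [3..11]): 9
  v3 (integer in [2..8]): 7
  v4 (enum of 4 values): 4
Product = 6 * 9 * 7 * 4 = 1512

1512


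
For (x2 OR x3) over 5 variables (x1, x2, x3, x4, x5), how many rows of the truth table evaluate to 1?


Formula: (x2 OR x3) over 5 vars (32 rows)
Evaluate each row (x1, x2, x3, x4, x5 as bits, MSB first):
  row 0 [00000]: (0 OR 0) -> 0
  row 1 [00001]: (0 OR 0) -> 0
  row 2 [00010]: (0 OR 0) -> 0
  row 3 [00011]: (0 OR 0) -> 0
  row 4 [00100]: (0 OR 1) -> 1
  row 5 [00101]: (0 OR 1) -> 1
  row 6 [00110]: (0 OR 1) -> 1
  row 7 [00111]: (0 OR 1) -> 1
  row 8 [01000]: (1 OR 0) -> 1
  row 9 [01001]: (1 OR 0) -> 1
  row 10 [01010]: (1 OR 0) -> 1
  row 11 [01011]: (1 OR 0) -> 1
  row 12 [01100]: (1 OR 1) -> 1
  row 13 [01101]: (1 OR 1) -> 1
  row 14 [01110]: (1 OR 1) -> 1
  row 15 [01111]: (1 OR 1) -> 1
  row 16 [10000]: (0 OR 0) -> 0
  row 17 [10001]: (0 OR 0) -> 0
  row 18 [10010]: (0 OR 0) -> 0
  row 19 [10011]: (0 OR 0) -> 0
  row 20 [10100]: (0 OR 1) -> 1
  row 21 [10101]: (0 OR 1) -> 1
  row 22 [10110]: (0 OR 1) -> 1
  row 23 [10111]: (0 OR 1) -> 1
  row 24 [11000]: (1 OR 0) -> 1
  row 25 [11001]: (1 OR 0) -> 1
  row 26 [11010]: (1 OR 0) -> 1
  row 27 [11011]: (1 OR 0) -> 1
  row 28 [11100]: (1 OR 1) -> 1
  row 29 [11101]: (1 OR 1) -> 1
  row 30 [11110]: (1 OR 1) -> 1
  row 31 [11111]: (1 OR 1) -> 1
Full result column, 8 rows per line (x1,x2 fixed per line; x3,x4,x5 runs 000..111 left to right):
  rows 0-7 [x1,x2=00]: 00001111  (ones: 4)
  rows 8-15 [x1,x2=01]: 11111111  (ones: 8)
  rows 16-23 [x1,x2=10]: 00001111  (ones: 4)
  rows 24-31 [x1,x2=11]: 11111111  (ones: 8)
Count of 1-rows = 4+8+4+8 = 24

24


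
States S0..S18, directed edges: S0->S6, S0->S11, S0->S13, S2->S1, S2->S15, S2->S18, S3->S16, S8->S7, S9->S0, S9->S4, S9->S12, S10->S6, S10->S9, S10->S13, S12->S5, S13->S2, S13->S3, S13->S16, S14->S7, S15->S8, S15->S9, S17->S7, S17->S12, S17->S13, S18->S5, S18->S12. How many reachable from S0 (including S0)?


BFS from S0:
  layer 0: {S0}
  layer 1: {S6, S11, S13}
  layer 2: {S2, S3, S16}
  layer 3: {S1, S15, S18}
  layer 4: {S5, S8, S9, S12}
  layer 5: {S4, S7}
Reachable set: {S0, S1, S2, S3, S4, S5, S6, S7, S8, S9, S11, S12, S13, S15, S16, S18}
Count = 16

16


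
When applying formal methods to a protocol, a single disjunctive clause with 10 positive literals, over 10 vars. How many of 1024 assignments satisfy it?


Step 1: Total=2^10=1024
Step 2: Unsat when all 10 false: 2^0=1
Step 3: Sat=1024-1=1023

1023


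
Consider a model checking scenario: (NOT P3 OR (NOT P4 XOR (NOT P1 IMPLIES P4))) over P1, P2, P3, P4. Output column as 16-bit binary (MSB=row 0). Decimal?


Formula: (NOT P3 OR (NOT P4 XOR (NOT P1 IMPLIES P4))) over P1, P2, P3, P4 (16 rows)
Evaluate each row (bits = P1,P2,P3,P4, MSB first):
  row 0 [0000]: (NOT 0 OR (NOT 0 XOR (NOT 0 IMPLIES 0))) -> 1
  row 1 [0001]: (NOT 0 OR (NOT 1 XOR (NOT 0 IMPLIES 1))) -> 1
  row 2 [0010]: (NOT 1 OR (NOT 0 XOR (NOT 0 IMPLIES 0))) -> 1
  row 3 [0011]: (NOT 1 OR (NOT 1 XOR (NOT 0 IMPLIES 1))) -> 1
  row 4 [0100]: (NOT 0 OR (NOT 0 XOR (NOT 0 IMPLIES 0))) -> 1
  row 5 [0101]: (NOT 0 OR (NOT 1 XOR (NOT 0 IMPLIES 1))) -> 1
  row 6 [0110]: (NOT 1 OR (NOT 0 XOR (NOT 0 IMPLIES 0))) -> 1
  row 7 [0111]: (NOT 1 OR (NOT 1 XOR (NOT 0 IMPLIES 1))) -> 1
  row 8 [1000]: (NOT 0 OR (NOT 0 XOR (NOT 1 IMPLIES 0))) -> 1
  row 9 [1001]: (NOT 0 OR (NOT 1 XOR (NOT 1 IMPLIES 1))) -> 1
  row 10 [1010]: (NOT 1 OR (NOT 0 XOR (NOT 1 IMPLIES 0))) -> 0
  row 11 [1011]: (NOT 1 OR (NOT 1 XOR (NOT 1 IMPLIES 1))) -> 1
  row 12 [1100]: (NOT 0 OR (NOT 0 XOR (NOT 1 IMPLIES 0))) -> 1
  row 13 [1101]: (NOT 0 OR (NOT 1 XOR (NOT 1 IMPLIES 1))) -> 1
  row 14 [1110]: (NOT 1 OR (NOT 0 XOR (NOT 1 IMPLIES 0))) -> 0
  row 15 [1111]: (NOT 1 OR (NOT 1 XOR (NOT 1 IMPLIES 1))) -> 1
Full result column, 4 rows per line (P1,P2 fixed per line; P3,P4 runs 00..11 left to right):
  rows 0-3 [P1,P2=00]: 1111  = hex F
  rows 4-7 [P1,P2=01]: 1111  = hex F
  rows 8-11 [P1,P2=10]: 1101  = hex D
  rows 12-15 [P1,P2=11]: 1101  = hex D
Output column (row 0 .. row 15) = 1111111111011101
Output column grouped in 4s = 1111 1111 1101 1101 = 0xFFDD
Convert to decimal digit by digit (value = value*16 + digit):
  F -> 15
  15*16 + 15 (F) = 255
  255*16 + 13 (D) = 4093
  4093*16 + 13 (D) = 65501
Decimal = 65501

65501


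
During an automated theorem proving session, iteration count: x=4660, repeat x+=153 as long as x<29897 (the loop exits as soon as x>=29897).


Step 1: x goes from 4660 toward 29897 by 153; the body runs while x<29897, so iterations = ceil((bound-start)/step)
Step 2: Distance=25237
Step 3: ceil(25237/153)=165

165


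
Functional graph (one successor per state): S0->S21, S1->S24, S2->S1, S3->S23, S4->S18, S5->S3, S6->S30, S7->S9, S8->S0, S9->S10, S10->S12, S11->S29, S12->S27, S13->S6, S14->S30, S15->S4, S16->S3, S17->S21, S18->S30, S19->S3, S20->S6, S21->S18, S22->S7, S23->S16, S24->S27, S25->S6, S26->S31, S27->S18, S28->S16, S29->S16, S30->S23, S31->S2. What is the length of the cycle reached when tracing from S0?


Trace from S0 until a state repeats:
  S0 -> S21 -> S18 -> S30 -> S23 -> S16 -> S3 -> S23
S23 first seen at step 4, revisited at step 7.
Cycle length = 7 - 4 = 3

3


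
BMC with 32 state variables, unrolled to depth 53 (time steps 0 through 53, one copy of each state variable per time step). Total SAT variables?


BMC unrolls to depth k, creating one copy of each state var for steps 0..k.
Step count = 53 + 1 = 54 (steps 0 through 53)
Vars per step = 32
Total = 32 * 54 = 1728

1728


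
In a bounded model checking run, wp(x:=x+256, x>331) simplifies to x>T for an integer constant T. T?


Formula: wp(x:=E, P) = P[E/x] (substitute E for x in postcondition)
Step 1: Postcondition: x>331
Step 2: Substitute x+256 for x: x+256>331
Step 3: Solve for x: x > 331-256 = 75

75


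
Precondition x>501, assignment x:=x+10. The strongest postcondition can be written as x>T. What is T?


Formula: sp(P, x:=E) = exists old_x. (x = E[old_x/x]) AND P[old_x/x] (old_x is the value of x before the assignment; eliminate old_x by solving x = E[old_x/x] for old_x)
Step 1: Precondition P: x>501, i.e. old_x > 501
Step 2: Assignment gives x = old_x + 10, so old_x = x - 10
Step 3: Substitute into P: x - 10 > 501
Step 4: Simplify: x > 501+10 = 511

511


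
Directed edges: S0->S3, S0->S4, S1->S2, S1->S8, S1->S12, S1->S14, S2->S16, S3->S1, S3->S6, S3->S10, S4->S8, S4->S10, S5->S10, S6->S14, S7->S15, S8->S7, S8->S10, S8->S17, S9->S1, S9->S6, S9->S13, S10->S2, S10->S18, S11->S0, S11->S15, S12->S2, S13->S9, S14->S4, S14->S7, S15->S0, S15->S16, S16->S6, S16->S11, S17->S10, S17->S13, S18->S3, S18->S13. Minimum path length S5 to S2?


BFS layer-by-layer from S5:
  dist 0: {S5}
  dist 1: {S10}
  dist 2: {S2, S18}
  -> S2 reached at distance 2
Shortest path length = 2

2


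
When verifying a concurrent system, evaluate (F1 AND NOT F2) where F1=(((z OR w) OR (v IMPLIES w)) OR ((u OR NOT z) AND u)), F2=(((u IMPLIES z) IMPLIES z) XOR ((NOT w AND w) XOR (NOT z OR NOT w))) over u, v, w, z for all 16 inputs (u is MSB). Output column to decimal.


F1 = (((z OR w) OR (v IMPLIES w)) OR ((u OR NOT z) AND u))
F2 = (((u IMPLIES z) IMPLIES z) XOR ((NOT w AND w) XOR (NOT z OR NOT w)))
Counterexample to F1=>F2 is where F1=1 and F2=0.
Evaluate each row (bits = u,v,w,z, MSB first):
  row 0 [0000]: F1=1 F2=1 -> F1&~F2 -> 0
  row 1 [0001]: F1=1 F2=0 -> F1&~F2 -> 1
  row 2 [0010]: F1=1 F2=1 -> F1&~F2 -> 0
  row 3 [0011]: F1=1 F2=1 -> F1&~F2 -> 0
  row 4 [0100]: F1=0 F2=1 -> F1&~F2 -> 0
  row 5 [0101]: F1=1 F2=0 -> F1&~F2 -> 1
  row 6 [0110]: F1=1 F2=1 -> F1&~F2 -> 0
  row 7 [0111]: F1=1 F2=1 -> F1&~F2 -> 0
  row 8 [1000]: F1=1 F2=0 -> F1&~F2 -> 1
  row 9 [1001]: F1=1 F2=0 -> F1&~F2 -> 1
  row 10 [1010]: F1=1 F2=0 -> F1&~F2 -> 1
  row 11 [1011]: F1=1 F2=1 -> F1&~F2 -> 0
  row 12 [1100]: F1=1 F2=0 -> F1&~F2 -> 1
  row 13 [1101]: F1=1 F2=0 -> F1&~F2 -> 1
  row 14 [1110]: F1=1 F2=0 -> F1&~F2 -> 1
  row 15 [1111]: F1=1 F2=1 -> F1&~F2 -> 0
Full result column, 4 rows per line (u,v fixed per line; w,z runs 00..11 left to right):
  rows 0-3 [u,v=00]: 0100  = hex 4
  rows 4-7 [u,v=01]: 0100  = hex 4
  rows 8-11 [u,v=10]: 1110  = hex E
  rows 12-15 [u,v=11]: 1110  = hex E
Counterexample vector (row 0 .. row 15) = 0100010011101110
Output column grouped in 4s = 0100 0100 1110 1110 = 0x44EE
Convert to decimal digit by digit (value = value*16 + digit):
  4 -> 4
  4*16 + 4 = 68
  68*16 + 14 (E) = 1102
  1102*16 + 14 (E) = 17646
Decimal = 17646

17646


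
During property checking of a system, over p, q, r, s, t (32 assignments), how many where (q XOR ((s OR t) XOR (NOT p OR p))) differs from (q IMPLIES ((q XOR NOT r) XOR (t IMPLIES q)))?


F1 = (q XOR ((s OR t) XOR (NOT p OR p)))
F2 = (q IMPLIES ((q XOR NOT r) XOR (t IMPLIES q)))
Evaluate both on each of 32 rows (bits = p,q,r,s,t):
  row 0 [00000]: F1=1 F2=1 -> 0
  row 1 [00001]: F1=0 F2=1 (differ) -> 1
  row 2 [00010]: F1=0 F2=1 (differ) -> 1
  row 3 [00011]: F1=0 F2=1 (differ) -> 1
  row 4 [00100]: F1=1 F2=1 -> 0
  row 5 [00101]: F1=0 F2=1 (differ) -> 1
  row 6 [00110]: F1=0 F2=1 (differ) -> 1
  row 7 [00111]: F1=0 F2=1 (differ) -> 1
  row 8 [01000]: F1=0 F2=1 (differ) -> 1
  row 9 [01001]: F1=1 F2=1 -> 0
  row 10 [01010]: F1=1 F2=1 -> 0
  row 11 [01011]: F1=1 F2=1 -> 0
  row 12 [01100]: F1=0 F2=0 -> 0
  row 13 [01101]: F1=1 F2=0 (differ) -> 1
  row 14 [01110]: F1=1 F2=0 (differ) -> 1
  row 15 [01111]: F1=1 F2=0 (differ) -> 1
  row 16 [10000]: F1=1 F2=1 -> 0
  row 17 [10001]: F1=0 F2=1 (differ) -> 1
  row 18 [10010]: F1=0 F2=1 (differ) -> 1
  row 19 [10011]: F1=0 F2=1 (differ) -> 1
  row 20 [10100]: F1=1 F2=1 -> 0
  row 21 [10101]: F1=0 F2=1 (differ) -> 1
  row 22 [10110]: F1=0 F2=1 (differ) -> 1
  row 23 [10111]: F1=0 F2=1 (differ) -> 1
  row 24 [11000]: F1=0 F2=1 (differ) -> 1
  row 25 [11001]: F1=1 F2=1 -> 0
  row 26 [11010]: F1=1 F2=1 -> 0
  row 27 [11011]: F1=1 F2=1 -> 0
  row 28 [11100]: F1=0 F2=0 -> 0
  row 29 [11101]: F1=1 F2=0 (differ) -> 1
  row 30 [11110]: F1=1 F2=0 (differ) -> 1
  row 31 [11111]: F1=1 F2=0 (differ) -> 1
Full result column, 8 rows per line (p,q fixed per line; r,s,t runs 000..111 left to right):
  rows 0-7 [p,q=00]: 01110111  (ones: 6)
  rows 8-15 [p,q=01]: 10000111  (ones: 4)
  rows 16-23 [p,q=10]: 01110111  (ones: 6)
  rows 24-31 [p,q=11]: 10000111  (ones: 4)
Disagreements = 6+4+6+4 = 20

20


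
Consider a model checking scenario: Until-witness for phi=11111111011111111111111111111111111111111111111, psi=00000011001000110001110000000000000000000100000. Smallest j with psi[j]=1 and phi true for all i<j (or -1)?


(phi U psi) at 0: need smallest j with psi[j]=1 and phi[i]=1 for all i in [0,j).
Scan from step 0:
  step 0: phi=1, psi=0 -> continue
  step 1: phi=1, psi=0 -> continue
  step 2: phi=1, psi=0 -> continue
  step 3: phi=1, psi=0 -> continue
  step 6: psi=1 and phi held for [0,6) -> witness found
Witness step = 6

6


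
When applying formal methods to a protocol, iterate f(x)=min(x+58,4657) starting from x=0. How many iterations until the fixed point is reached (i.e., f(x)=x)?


Step 1: x=0, cap=4657, increment=58
Step 2: x grows by 58 each step until capped at 4657; fixed point is x=4657
Step 3: iterations = ceil(4657/58) = 81

81


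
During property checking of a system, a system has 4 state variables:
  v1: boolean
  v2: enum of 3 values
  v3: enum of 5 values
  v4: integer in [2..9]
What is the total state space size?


State space = product of domain sizes of all variables.
Domain sizes:
  v1 (boolean): 2
  v2 (enum of 3 values): 3
  v3 (enum of 5 values): 5
  v4 (integer in [2..9]): 8
Product = 2 * 3 * 5 * 8 = 240

240


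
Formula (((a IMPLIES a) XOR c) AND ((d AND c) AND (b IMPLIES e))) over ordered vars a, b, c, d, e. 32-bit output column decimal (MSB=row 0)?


Formula: (((a IMPLIES a) XOR c) AND ((d AND c) AND (b IMPLIES e))) over a, b, c, d, e (32 rows)
Evaluate each row (bits = a,b,c,d,e, MSB first):
  row 0 [00000]: (((0 IMPLIES 0) XOR 0) AND ((0 AND 0) AND (0 IMPLIES 0))) -> 0
  row 1 [00001]: (((0 IMPLIES 0) XOR 0) AND ((0 AND 0) AND (0 IMPLIES 1))) -> 0
  row 2 [00010]: (((0 IMPLIES 0) XOR 0) AND ((1 AND 0) AND (0 IMPLIES 0))) -> 0
  row 3 [00011]: (((0 IMPLIES 0) XOR 0) AND ((1 AND 0) AND (0 IMPLIES 1))) -> 0
  row 4 [00100]: (((0 IMPLIES 0) XOR 1) AND ((0 AND 1) AND (0 IMPLIES 0))) -> 0
  row 5 [00101]: (((0 IMPLIES 0) XOR 1) AND ((0 AND 1) AND (0 IMPLIES 1))) -> 0
  row 6 [00110]: (((0 IMPLIES 0) XOR 1) AND ((1 AND 1) AND (0 IMPLIES 0))) -> 0
  row 7 [00111]: (((0 IMPLIES 0) XOR 1) AND ((1 AND 1) AND (0 IMPLIES 1))) -> 0
  row 8 [01000]: (((0 IMPLIES 0) XOR 0) AND ((0 AND 0) AND (1 IMPLIES 0))) -> 0
  row 9 [01001]: (((0 IMPLIES 0) XOR 0) AND ((0 AND 0) AND (1 IMPLIES 1))) -> 0
  row 10 [01010]: (((0 IMPLIES 0) XOR 0) AND ((1 AND 0) AND (1 IMPLIES 0))) -> 0
  row 11 [01011]: (((0 IMPLIES 0) XOR 0) AND ((1 AND 0) AND (1 IMPLIES 1))) -> 0
  row 12 [01100]: (((0 IMPLIES 0) XOR 1) AND ((0 AND 1) AND (1 IMPLIES 0))) -> 0
  row 13 [01101]: (((0 IMPLIES 0) XOR 1) AND ((0 AND 1) AND (1 IMPLIES 1))) -> 0
  row 14 [01110]: (((0 IMPLIES 0) XOR 1) AND ((1 AND 1) AND (1 IMPLIES 0))) -> 0
  row 15 [01111]: (((0 IMPLIES 0) XOR 1) AND ((1 AND 1) AND (1 IMPLIES 1))) -> 0
  row 16 [10000]: (((1 IMPLIES 1) XOR 0) AND ((0 AND 0) AND (0 IMPLIES 0))) -> 0
  row 17 [10001]: (((1 IMPLIES 1) XOR 0) AND ((0 AND 0) AND (0 IMPLIES 1))) -> 0
  row 18 [10010]: (((1 IMPLIES 1) XOR 0) AND ((1 AND 0) AND (0 IMPLIES 0))) -> 0
  row 19 [10011]: (((1 IMPLIES 1) XOR 0) AND ((1 AND 0) AND (0 IMPLIES 1))) -> 0
  row 20 [10100]: (((1 IMPLIES 1) XOR 1) AND ((0 AND 1) AND (0 IMPLIES 0))) -> 0
  row 21 [10101]: (((1 IMPLIES 1) XOR 1) AND ((0 AND 1) AND (0 IMPLIES 1))) -> 0
  row 22 [10110]: (((1 IMPLIES 1) XOR 1) AND ((1 AND 1) AND (0 IMPLIES 0))) -> 0
  row 23 [10111]: (((1 IMPLIES 1) XOR 1) AND ((1 AND 1) AND (0 IMPLIES 1))) -> 0
  row 24 [11000]: (((1 IMPLIES 1) XOR 0) AND ((0 AND 0) AND (1 IMPLIES 0))) -> 0
  row 25 [11001]: (((1 IMPLIES 1) XOR 0) AND ((0 AND 0) AND (1 IMPLIES 1))) -> 0
  row 26 [11010]: (((1 IMPLIES 1) XOR 0) AND ((1 AND 0) AND (1 IMPLIES 0))) -> 0
  row 27 [11011]: (((1 IMPLIES 1) XOR 0) AND ((1 AND 0) AND (1 IMPLIES 1))) -> 0
  row 28 [11100]: (((1 IMPLIES 1) XOR 1) AND ((0 AND 1) AND (1 IMPLIES 0))) -> 0
  row 29 [11101]: (((1 IMPLIES 1) XOR 1) AND ((0 AND 1) AND (1 IMPLIES 1))) -> 0
  row 30 [11110]: (((1 IMPLIES 1) XOR 1) AND ((1 AND 1) AND (1 IMPLIES 0))) -> 0
  row 31 [11111]: (((1 IMPLIES 1) XOR 1) AND ((1 AND 1) AND (1 IMPLIES 1))) -> 0
Full result column, 4 rows per line (a,b,c fixed per line; d,e runs 00..11 left to right):
  rows 0-3 [a,b,c=000]: 0000  = hex 0
  rows 4-7 [a,b,c=001]: 0000  = hex 0
  rows 8-11 [a,b,c=010]: 0000  = hex 0
  rows 12-15 [a,b,c=011]: 0000  = hex 0
  rows 16-19 [a,b,c=100]: 0000  = hex 0
  rows 20-23 [a,b,c=101]: 0000  = hex 0
  rows 24-27 [a,b,c=110]: 0000  = hex 0
  rows 28-31 [a,b,c=111]: 0000  = hex 0
Output column (row 0 .. row 31) = 00000000000000000000000000000000
Output column grouped in 4s = 0000 0000 0000 0000 0000 0000 0000 0000 = 0x00000000
Convert to decimal digit by digit (value = value*16 + digit):
  0 -> 0
  0*16 + 0 = 0
  0*16 + 0 = 0
  0*16 + 0 = 0
  0*16 + 0 = 0
  0*16 + 0 = 0
  0*16 + 0 = 0
  0*16 + 0 = 0
Decimal = 0

0


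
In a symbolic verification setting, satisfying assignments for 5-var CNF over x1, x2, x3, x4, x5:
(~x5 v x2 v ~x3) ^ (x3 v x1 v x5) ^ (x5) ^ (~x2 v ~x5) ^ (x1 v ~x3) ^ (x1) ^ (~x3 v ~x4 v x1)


CNF with 7 clauses over 5 vars (32 assignments).
An assignment satisfies CNF iff every clause has >=1 true literal.
Check each row (bits = x1,x2,x3,x4,x5; clause T/F shown):
  row 0 [00000]: clauses=TFFTTFT -> 0
  row 1 [00001]: clauses=TTTTTFT -> 0
  row 2 [00010]: clauses=TFFTTFT -> 0
  row 3 [00011]: clauses=TTTTTFT -> 0
  row 4 [00100]: clauses=TTFTFFT -> 0
  row 5 [00101]: clauses=FTTTFFT -> 0
  row 6 [00110]: clauses=TTFTFFF -> 0
  row 7 [00111]: clauses=FTTTFFF -> 0
  row 8 [01000]: clauses=TFFTTFT -> 0
  row 9 [01001]: clauses=TTTFTFT -> 0
  row 10 [01010]: clauses=TFFTTFT -> 0
  row 11 [01011]: clauses=TTTFTFT -> 0
  row 12 [01100]: clauses=TTFTFFT -> 0
  row 13 [01101]: clauses=TTTFFFT -> 0
  row 14 [01110]: clauses=TTFTFFF -> 0
  row 15 [01111]: clauses=TTTFFFF -> 0
  row 16 [10000]: clauses=TTFTTTT -> 0
  row 17 [10001]: clauses=TTTTTTT -> 1
  row 18 [10010]: clauses=TTFTTTT -> 0
  row 19 [10011]: clauses=TTTTTTT -> 1
  row 20 [10100]: clauses=TTFTTTT -> 0
  row 21 [10101]: clauses=FTTTTTT -> 0
  row 22 [10110]: clauses=TTFTTTT -> 0
  row 23 [10111]: clauses=FTTTTTT -> 0
  row 24 [11000]: clauses=TTFTTTT -> 0
  row 25 [11001]: clauses=TTTFTTT -> 0
  row 26 [11010]: clauses=TTFTTTT -> 0
  row 27 [11011]: clauses=TTTFTTT -> 0
  row 28 [11100]: clauses=TTFTTTT -> 0
  row 29 [11101]: clauses=TTTFTTT -> 0
  row 30 [11110]: clauses=TTFTTTT -> 0
  row 31 [11111]: clauses=TTTFTTT -> 0
Full result column, 8 rows per line (x1,x2 fixed per line; x3,x4,x5 runs 000..111 left to right):
  rows 0-7 [x1,x2=00]: 00000000  (ones: 0)
  rows 8-15 [x1,x2=01]: 00000000  (ones: 0)
  rows 16-23 [x1,x2=10]: 01010000  (ones: 2)
  rows 24-31 [x1,x2=11]: 00000000  (ones: 0)
Satisfying assignments = 0+0+2+0 = 2

2


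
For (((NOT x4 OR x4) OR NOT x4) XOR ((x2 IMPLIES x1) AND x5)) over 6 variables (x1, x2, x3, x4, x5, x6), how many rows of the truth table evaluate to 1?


Formula: (((NOT x4 OR x4) OR NOT x4) XOR ((x2 IMPLIES x1) AND x5)) over 6 vars (64 rows)
Evaluate each row (x1, x2, x3, x4, x5, x6 as bits, MSB first):
  row 0 [000000]: (((NOT 0 OR 0) OR NOT 0) XOR ((0 IMPLIES 0) AND 0)) -> 1
  row 1 [000001]: (((NOT 0 OR 0) OR NOT 0) XOR ((0 IMPLIES 0) AND 0)) -> 1
  row 2 [000010]: (((NOT 0 OR 0) OR NOT 0) XOR ((0 IMPLIES 0) AND 1)) -> 0
  row 3 [000011]: (((NOT 0 OR 0) OR NOT 0) XOR ((0 IMPLIES 0) AND 1)) -> 0
  row 4 [000100]: (((NOT 1 OR 1) OR NOT 1) XOR ((0 IMPLIES 0) AND 0)) -> 1
  (every remaining row is evaluated the same way; all 64 results are listed next)
Full result column, 8 rows per line (x1,x2,x3 fixed per line; x4,x5,x6 runs 000..111 left to right):
  rows 0-7 [x1,x2,x3=000]: 11001100  (ones: 4)
  rows 8-15 [x1,x2,x3=001]: 11001100  (ones: 4)
  rows 16-23 [x1,x2,x3=010]: 11111111  (ones: 8)
  rows 24-31 [x1,x2,x3=011]: 11111111  (ones: 8)
  rows 32-39 [x1,x2,x3=100]: 11001100  (ones: 4)
  rows 40-47 [x1,x2,x3=101]: 11001100  (ones: 4)
  rows 48-55 [x1,x2,x3=110]: 11001100  (ones: 4)
  rows 56-63 [x1,x2,x3=111]: 11001100  (ones: 4)
Count of 1-rows = 4+4+8+8+4+4+4+4 = 40

40


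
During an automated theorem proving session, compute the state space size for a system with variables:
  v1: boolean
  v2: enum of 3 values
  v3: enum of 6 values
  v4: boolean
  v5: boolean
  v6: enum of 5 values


State space = product of domain sizes of all variables.
Domain sizes:
  v1 (boolean): 2
  v2 (enum of 3 values): 3
  v3 (enum of 6 values): 6
  v4 (boolean): 2
  v5 (boolean): 2
  v6 (enum of 5 values): 5
Product = 2 * 3 * 6 * 2 * 2 * 5 = 720

720


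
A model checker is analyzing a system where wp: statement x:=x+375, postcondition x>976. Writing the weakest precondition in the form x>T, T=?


Formula: wp(x:=E, P) = P[E/x] (substitute E for x in postcondition)
Step 1: Postcondition: x>976
Step 2: Substitute x+375 for x: x+375>976
Step 3: Solve for x: x > 976-375 = 601

601


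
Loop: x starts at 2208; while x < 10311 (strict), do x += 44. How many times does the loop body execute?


Step 1: x goes from 2208 toward 10311 by 44; the body runs while x<10311, so iterations = ceil((bound-start)/step)
Step 2: Distance=8103
Step 3: ceil(8103/44)=185

185


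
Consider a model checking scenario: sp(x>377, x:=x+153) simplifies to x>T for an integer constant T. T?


Formula: sp(P, x:=E) = exists old_x. (x = E[old_x/x]) AND P[old_x/x] (old_x is the value of x before the assignment; eliminate old_x by solving x = E[old_x/x] for old_x)
Step 1: Precondition P: x>377, i.e. old_x > 377
Step 2: Assignment gives x = old_x + 153, so old_x = x - 153
Step 3: Substitute into P: x - 153 > 377
Step 4: Simplify: x > 377+153 = 530

530


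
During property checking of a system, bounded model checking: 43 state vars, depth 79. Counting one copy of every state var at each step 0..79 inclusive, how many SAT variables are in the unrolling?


BMC unrolls to depth k, creating one copy of each state var for steps 0..k.
Step count = 79 + 1 = 80 (steps 0 through 79)
Vars per step = 43
Total = 43 * 80 = 3440

3440


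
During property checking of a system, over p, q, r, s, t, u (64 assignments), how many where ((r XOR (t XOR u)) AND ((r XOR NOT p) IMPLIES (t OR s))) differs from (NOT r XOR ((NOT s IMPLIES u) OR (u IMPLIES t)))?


F1 = ((r XOR (t XOR u)) AND ((r XOR NOT p) IMPLIES (t OR s)))
F2 = (NOT r XOR ((NOT s IMPLIES u) OR (u IMPLIES t)))
Evaluate both on each of 64 rows (bits = p,q,r,s,t,u):
  row 0 [000000]: F1=0 F2=0 -> 0
  row 1 [000001]: F1=0 F2=0 -> 0
  row 2 [000010]: F1=1 F2=0 (differ) -> 1
  row 3 [000011]: F1=0 F2=0 -> 0
  row 4 [000100]: F1=0 F2=0 -> 0
  (every remaining row is evaluated the same way; all 64 results are listed next)
Full result column, 8 rows per line (p,q,r fixed per line; s,t,u runs 000..111 left to right):
  rows 0-7 [p,q,r=000]: 00100110  (ones: 3)
  rows 8-15 [p,q,r=001]: 01100110  (ones: 4)
  rows 16-23 [p,q,r=010]: 00100110  (ones: 3)
  rows 24-31 [p,q,r=011]: 01100110  (ones: 4)
  rows 32-39 [p,q,r=100]: 01100110  (ones: 4)
  rows 40-47 [p,q,r=101]: 11100110  (ones: 5)
  rows 48-55 [p,q,r=110]: 01100110  (ones: 4)
  rows 56-63 [p,q,r=111]: 11100110  (ones: 5)
Disagreements = 3+4+3+4+4+5+4+5 = 32

32


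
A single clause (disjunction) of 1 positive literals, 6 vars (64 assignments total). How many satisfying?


Step 1: Total=2^6=64
Step 2: Unsat when all 1 false: 2^5=32
Step 3: Sat=64-32=32

32


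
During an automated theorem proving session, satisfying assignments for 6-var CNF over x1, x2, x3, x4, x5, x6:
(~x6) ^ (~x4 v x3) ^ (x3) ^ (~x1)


CNF with 4 clauses over 6 vars (64 assignments).
An assignment satisfies CNF iff every clause has >=1 true literal.
Check each row (bits = x1,x2,x3,x4,x5,x6; clause T/F shown):
  row 0 [000000]: clauses=TTFT -> 0
  row 1 [000001]: clauses=FTFT -> 0
  row 2 [000010]: clauses=TTFT -> 0
  row 3 [000011]: clauses=FTFT -> 0
  row 4 [000100]: clauses=TFFT -> 0
  (every remaining row is evaluated the same way; all 64 results are listed next)
Full result column, 8 rows per line (x1,x2,x3 fixed per line; x4,x5,x6 runs 000..111 left to right):
  rows 0-7 [x1,x2,x3=000]: 00000000  (ones: 0)
  rows 8-15 [x1,x2,x3=001]: 10101010  (ones: 4)
  rows 16-23 [x1,x2,x3=010]: 00000000  (ones: 0)
  rows 24-31 [x1,x2,x3=011]: 10101010  (ones: 4)
  rows 32-39 [x1,x2,x3=100]: 00000000  (ones: 0)
  rows 40-47 [x1,x2,x3=101]: 00000000  (ones: 0)
  rows 48-55 [x1,x2,x3=110]: 00000000  (ones: 0)
  rows 56-63 [x1,x2,x3=111]: 00000000  (ones: 0)
Satisfying assignments = 0+4+0+4+0+0+0+0 = 8

8
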